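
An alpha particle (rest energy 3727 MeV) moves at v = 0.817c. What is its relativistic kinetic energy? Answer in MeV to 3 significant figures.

K ≈ 2740 MeV

γ = 1/√(1 − 0.817²) = 1.7342
K = (γ − 1)m₀c² = (1.7342 − 1) × 3727 MeV = 0.73419 × 3727 MeV = 2740 MeV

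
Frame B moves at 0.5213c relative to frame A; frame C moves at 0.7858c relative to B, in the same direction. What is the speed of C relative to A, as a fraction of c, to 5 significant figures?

u ≈ 0.92726c

Compose boost 2: (0.7858 + 0.5213)/(1 + 0.7858×0.5213) = 1.3071/1.409638 = 0.92726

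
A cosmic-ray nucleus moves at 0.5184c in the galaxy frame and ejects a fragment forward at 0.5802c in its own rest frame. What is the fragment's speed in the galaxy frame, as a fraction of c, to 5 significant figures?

Compose boost 2: (0.5802 + 0.5184)/(1 + 0.5802×0.5184) = 1.0986/1.300776 = 0.84457

u ≈ 0.84457c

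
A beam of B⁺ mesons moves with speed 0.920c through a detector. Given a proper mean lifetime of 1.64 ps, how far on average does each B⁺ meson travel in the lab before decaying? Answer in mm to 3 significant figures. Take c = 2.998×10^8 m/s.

γ = 1/√(1 − 0.920²) = 2.5516
Dilated lifetime: Δt = γτ₀ = 2.5516 × 1.64 ps = 4.1845 ps
d = vΔt = 0.920c × 4.1845 ps = 2.7582×10^8 m/s × 4.1845×10^-12 s = 1.15 mm

d ≈ 1.15 mm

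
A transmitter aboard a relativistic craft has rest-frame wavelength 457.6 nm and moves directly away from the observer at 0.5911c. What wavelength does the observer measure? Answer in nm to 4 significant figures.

Relativistic Doppler: λ_obs = λ_src √((1+β)/(1−β))
= 457.6 × √(1.59110/0.408900) = 457.6 × 1.97261 = 902.7 nm

λ_obs ≈ 902.7 nm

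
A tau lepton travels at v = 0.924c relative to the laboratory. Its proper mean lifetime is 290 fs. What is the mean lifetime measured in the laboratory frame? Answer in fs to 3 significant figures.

Δt ≈ 758 fs

γ = 1/√(1 − 0.924²) = 2.6151
Time dilation: Δt = γτ₀ = 2.6151 × 290 fs = 758 fs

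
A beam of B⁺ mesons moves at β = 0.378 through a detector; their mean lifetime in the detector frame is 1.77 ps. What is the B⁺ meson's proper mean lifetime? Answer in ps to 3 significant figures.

γ = 1/√(1 − 0.378²) = 1.0801
Proper time: τ₀ = Δt/γ = 1.77/1.0801 = 1.64 ps

τ₀ ≈ 1.64 ps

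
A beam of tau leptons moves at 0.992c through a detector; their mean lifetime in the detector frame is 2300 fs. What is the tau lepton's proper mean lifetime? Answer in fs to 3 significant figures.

γ = 1/√(1 − 0.992²) = 7.9216
Proper time: τ₀ = Δt/γ = 2300/7.9216 = 290 fs

τ₀ ≈ 290 fs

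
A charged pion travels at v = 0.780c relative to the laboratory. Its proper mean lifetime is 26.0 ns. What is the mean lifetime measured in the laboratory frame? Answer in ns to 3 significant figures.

γ = 1/√(1 − 0.780²) = 1.5980
Time dilation: Δt = γτ₀ = 1.5980 × 26.0 ns = 41.5 ns

Δt ≈ 41.5 ns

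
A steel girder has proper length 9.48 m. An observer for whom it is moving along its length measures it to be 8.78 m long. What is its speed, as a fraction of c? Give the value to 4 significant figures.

γ = L₀/L = 9.48/8.78 = 1.07973
β = √(1 − 1/γ²) = 0.3771

β ≈ 0.3771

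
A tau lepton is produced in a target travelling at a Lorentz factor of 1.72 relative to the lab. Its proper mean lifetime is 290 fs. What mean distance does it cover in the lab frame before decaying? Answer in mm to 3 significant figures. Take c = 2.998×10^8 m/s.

β = √(1 − 1/γ²) = √(1 − 1/1.72²) = 0.81362
Dilated lifetime: Δt = γτ₀ = 1.72 × 290 fs = 498.80 fs
d = vΔt = 0.81362c × 498.80 fs = 2.4392×10^8 m/s × 4.9880×10^-13 s = 0.122 mm

d ≈ 0.122 mm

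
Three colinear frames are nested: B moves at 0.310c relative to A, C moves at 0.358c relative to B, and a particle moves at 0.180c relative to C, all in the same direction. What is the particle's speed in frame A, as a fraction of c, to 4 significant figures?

Compose boost 2: (0.358 + 0.310)/(1 + 0.358×0.310) = 0.6680/1.11098 = 0.601271
Compose boost 3: (0.180 + 0.601271)/(1 + 0.180×0.601271) = 0.781271/1.10823 = 0.7050

u ≈ 0.7050c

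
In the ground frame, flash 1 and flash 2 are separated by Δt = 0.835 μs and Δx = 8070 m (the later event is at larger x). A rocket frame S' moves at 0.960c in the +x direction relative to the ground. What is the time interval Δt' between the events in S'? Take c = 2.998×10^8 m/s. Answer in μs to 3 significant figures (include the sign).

Δt' ≈ -89.3 μs

γ = 1/√(1 − 0.960²) = 3.5714
Δt' = γ(Δt − vΔx/c²) = 3.5714 × (0.835 μs − 0.960×8070 m / (2.998×10^8 m/s))
= 3.5714 × (-25.006 μs) = -89.3 μs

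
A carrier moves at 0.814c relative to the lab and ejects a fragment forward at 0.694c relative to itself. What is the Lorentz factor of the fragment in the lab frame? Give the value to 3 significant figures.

γ ≈ 3.74

u_lab = (0.694 + 0.814)/(1 + 0.694×0.814) = 1.508/1.56492 = 0.963630
γ = 1/√(1 − 0.963630²) = 3.74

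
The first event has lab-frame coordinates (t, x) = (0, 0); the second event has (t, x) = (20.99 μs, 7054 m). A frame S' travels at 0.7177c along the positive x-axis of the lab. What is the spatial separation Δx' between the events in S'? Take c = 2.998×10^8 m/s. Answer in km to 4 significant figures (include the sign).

γ = 1/√(1 − 0.7177²) = 1.43605
Δx' = γ(Δx − vΔt) = 1.43605 × (7054 m − 0.7177×(2.998×10^8 m/s)×20.99×10^-6 s)
= 1.43605 × (2537.66 m) = 3.644 km

Δx' ≈ 3.644 km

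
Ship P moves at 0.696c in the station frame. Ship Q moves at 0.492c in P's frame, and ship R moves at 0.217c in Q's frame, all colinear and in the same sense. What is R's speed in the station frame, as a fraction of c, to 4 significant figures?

Compose boost 2: (0.492 + 0.696)/(1 + 0.492×0.696) = 1.188/1.34243 = 0.884961
Compose boost 3: (0.217 + 0.884961)/(1 + 0.217×0.884961) = 1.10196/1.19204 = 0.9244

u ≈ 0.9244c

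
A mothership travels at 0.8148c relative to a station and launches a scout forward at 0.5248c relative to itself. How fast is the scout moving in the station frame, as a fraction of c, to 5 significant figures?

Compose boost 2: (0.5248 + 0.8148)/(1 + 0.5248×0.8148) = 1.3396/1.427607 = 0.93835

u ≈ 0.93835c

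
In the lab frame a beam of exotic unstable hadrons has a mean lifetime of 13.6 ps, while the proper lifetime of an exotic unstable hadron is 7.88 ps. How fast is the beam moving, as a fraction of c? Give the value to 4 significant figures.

γ = Δt/τ₀ = 13.6/7.88 = 1.72589
β = √(1 − 1/γ²) = √(1 − 1/1.72589²) = 0.8150

β ≈ 0.8150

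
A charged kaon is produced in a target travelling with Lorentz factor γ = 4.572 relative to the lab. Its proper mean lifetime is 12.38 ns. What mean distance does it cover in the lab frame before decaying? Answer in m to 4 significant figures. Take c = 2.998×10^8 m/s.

d ≈ 16.56 m

β = √(1 − 1/γ²) = √(1 − 1/4.572²) = 0.975787
Dilated lifetime: Δt = γτ₀ = 4.572 × 12.38 ns = 56.6014 ns
d = vΔt = 0.975787c × 56.6014 ns = 2.92541×10^8 m/s × 5.66014×10^-8 s = 16.56 m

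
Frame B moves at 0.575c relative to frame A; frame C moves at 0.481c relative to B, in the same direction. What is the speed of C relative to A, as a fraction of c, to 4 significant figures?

Compose boost 2: (0.481 + 0.575)/(1 + 0.481×0.575) = 1.056/1.27658 = 0.8272

u ≈ 0.8272c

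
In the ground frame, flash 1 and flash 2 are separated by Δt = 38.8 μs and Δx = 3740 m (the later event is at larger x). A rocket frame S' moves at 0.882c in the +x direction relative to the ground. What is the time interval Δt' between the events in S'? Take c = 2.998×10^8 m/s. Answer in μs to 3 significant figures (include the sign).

Δt' ≈ 59.0 μs

γ = 1/√(1 − 0.882²) = 2.1220
Δt' = γ(Δt − vΔx/c²) = 2.1220 × (38.8 μs − 0.882×3740 m / (2.998×10^8 m/s))
= 2.1220 × (27.797 μs) = 59.0 μs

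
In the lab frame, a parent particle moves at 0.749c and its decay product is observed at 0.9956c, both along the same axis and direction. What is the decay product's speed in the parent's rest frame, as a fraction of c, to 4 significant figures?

u' ≈ 0.9697c

Inverse velocity addition: u' = (u − v)/(1 − uv/c²)
= (0.9956 − 0.749)/(1 − 0.9956×0.749) = 0.2466/0.254296 = 0.9697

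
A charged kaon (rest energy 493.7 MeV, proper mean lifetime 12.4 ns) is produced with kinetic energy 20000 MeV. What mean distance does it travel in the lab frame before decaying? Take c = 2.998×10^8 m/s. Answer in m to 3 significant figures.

d ≈ 154 m

γ = 1 + K/(m₀c²) = 1 + 20000/493.7 = 41.510
β = √(1 − 1/γ²) = 0.99971
Dilated lifetime: γτ₀ = 41.510 × 12.4 ns = 514.73 ns
d = βc·γτ₀ = 0.99971 × (2.998×10^8 m/s) × 5.1473×10^-7 s = 154 m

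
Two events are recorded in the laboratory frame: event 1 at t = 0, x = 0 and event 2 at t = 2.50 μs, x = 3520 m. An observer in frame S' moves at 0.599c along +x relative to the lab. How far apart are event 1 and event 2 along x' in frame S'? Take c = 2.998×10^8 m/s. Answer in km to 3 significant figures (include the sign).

Δx' ≈ 3.84 km

γ = 1/√(1 − 0.599²) = 1.2488
Δx' = γ(Δx − vΔt) = 1.2488 × (3520 m − 0.599×(2.998×10^8 m/s)×2.50×10^-6 s)
= 1.2488 × (3071.0 m) = 3.84 km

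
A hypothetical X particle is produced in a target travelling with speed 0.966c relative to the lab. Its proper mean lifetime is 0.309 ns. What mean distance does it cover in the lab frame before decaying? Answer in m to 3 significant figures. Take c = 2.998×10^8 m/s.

γ = 1/√(1 − 0.966²) = 3.8678
Dilated lifetime: Δt = γτ₀ = 3.8678 × 0.309 ns = 1.1952 ns
d = vΔt = 0.966c × 1.1952 ns = 2.8961×10^8 m/s × 1.1952×10^-9 s = 0.346 m

d ≈ 0.346 m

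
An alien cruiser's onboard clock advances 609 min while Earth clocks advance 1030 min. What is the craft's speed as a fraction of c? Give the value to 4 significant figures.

γ = Δt/τ₀ = 1030/609 = 1.69130
β = √(1 − 1/γ²) = √(1 − 1/1.69130²) = 0.8065

β ≈ 0.8065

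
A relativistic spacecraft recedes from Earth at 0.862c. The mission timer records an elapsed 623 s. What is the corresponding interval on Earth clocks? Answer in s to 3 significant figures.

Δt ≈ 1230 s

γ = 1/√(1 − 0.862²) = 1.9727
Time dilation: Δt = γτ₀ = 1.9727 × 623 s = 1230 s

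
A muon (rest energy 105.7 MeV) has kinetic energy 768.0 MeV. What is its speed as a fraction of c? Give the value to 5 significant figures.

γ = 1 + K/(m₀c²) = 1 + 768.0/105.7 = 8.265847
β = √(1 − 1/γ²) = 0.99265

β ≈ 0.99265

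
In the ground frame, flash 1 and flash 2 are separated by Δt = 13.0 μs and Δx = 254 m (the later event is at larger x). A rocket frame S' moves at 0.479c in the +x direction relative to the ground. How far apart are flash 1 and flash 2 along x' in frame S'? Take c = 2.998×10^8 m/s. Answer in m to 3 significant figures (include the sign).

Δx' ≈ -1840 m

γ = 1/√(1 − 0.479²) = 1.1392
Δx' = γ(Δx − vΔt) = 1.1392 × (254 m − 0.479×(2.998×10^8 m/s)×13.0×10^-6 s)
= 1.1392 × (-1612.9 m) = -1840 m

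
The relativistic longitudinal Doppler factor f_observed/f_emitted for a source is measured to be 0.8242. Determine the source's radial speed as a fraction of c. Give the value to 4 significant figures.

β ≈ 0.1910

f_obs/f_src = √((1−β)/(1+β)) = 0.8242  ⇒  (1−β)/(1+β) = 0.679306
β = |1 − D²|/(1 + D²) = |1 − 0.679306|/(1 + 0.679306) = 0.1910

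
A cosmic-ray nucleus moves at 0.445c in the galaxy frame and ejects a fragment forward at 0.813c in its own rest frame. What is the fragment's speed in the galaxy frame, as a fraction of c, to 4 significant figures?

Compose boost 2: (0.813 + 0.445)/(1 + 0.813×0.445) = 1.258/1.36179 = 0.9238

u ≈ 0.9238c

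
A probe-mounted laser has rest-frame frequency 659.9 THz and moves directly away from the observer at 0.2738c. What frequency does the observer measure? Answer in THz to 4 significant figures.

Relativistic Doppler: f_obs = f_src √((1−β)/(1+β))
= 659.9 × √(0.726200/1.27380) = 659.9 × 0.755053 = 498.3 THz

f_obs ≈ 498.3 THz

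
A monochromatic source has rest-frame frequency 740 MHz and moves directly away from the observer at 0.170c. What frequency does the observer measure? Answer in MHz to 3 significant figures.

f_obs ≈ 623 MHz

Relativistic Doppler: f_obs = f_src √((1−β)/(1+β))
= 740 × √(0.83000/1.1700) = 740 × 0.84226 = 623 MHz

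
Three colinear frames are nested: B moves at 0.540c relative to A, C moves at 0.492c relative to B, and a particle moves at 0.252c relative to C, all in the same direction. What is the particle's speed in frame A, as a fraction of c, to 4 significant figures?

Compose boost 2: (0.492 + 0.540)/(1 + 0.492×0.540) = 1.032/1.26568 = 0.815372
Compose boost 3: (0.252 + 0.815372)/(1 + 0.252×0.815372) = 1.06737/1.20547 = 0.8854

u ≈ 0.8854c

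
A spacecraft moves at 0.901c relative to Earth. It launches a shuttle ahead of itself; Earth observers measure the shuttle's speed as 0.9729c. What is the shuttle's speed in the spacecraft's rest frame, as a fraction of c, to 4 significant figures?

u' ≈ 0.5826c

Inverse velocity addition: u' = (u − v)/(1 − uv/c²)
= (0.9729 − 0.901)/(1 − 0.9729×0.901) = 0.07190/0.123417 = 0.5826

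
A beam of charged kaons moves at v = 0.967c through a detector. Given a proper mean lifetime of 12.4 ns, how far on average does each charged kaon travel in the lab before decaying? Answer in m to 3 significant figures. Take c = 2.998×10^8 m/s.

γ = 1/√(1 − 0.967²) = 3.9250
Dilated lifetime: Δt = γτ₀ = 3.9250 × 12.4 ns = 48.670 ns
d = vΔt = 0.967c × 48.670 ns = 2.8991×10^8 m/s × 4.8670×10^-8 s = 14.1 m

d ≈ 14.1 m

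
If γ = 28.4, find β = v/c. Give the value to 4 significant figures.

β ≈ 0.9994

β = √(1 − 1/γ²) = √(1 − 1/28.4²) = √(0.998760) = 0.9994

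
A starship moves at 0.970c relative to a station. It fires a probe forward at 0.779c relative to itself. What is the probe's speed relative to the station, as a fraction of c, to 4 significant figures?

u ≈ 0.9962c

Relativistic velocity addition: u = (u' + v)/(1 + u'v/c²)
= (0.779 + 0.970)/(1 + 0.779×0.970) = 1.749/1.75563 = 0.9962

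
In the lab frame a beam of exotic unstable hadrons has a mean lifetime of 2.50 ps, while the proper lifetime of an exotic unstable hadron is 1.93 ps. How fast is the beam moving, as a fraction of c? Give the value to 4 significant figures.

β ≈ 0.6356

γ = Δt/τ₀ = 2.50/1.93 = 1.29534
β = √(1 − 1/γ²) = √(1 − 1/1.29534²) = 0.6356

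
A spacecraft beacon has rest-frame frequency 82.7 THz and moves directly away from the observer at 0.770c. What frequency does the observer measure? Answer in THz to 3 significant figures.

Relativistic Doppler: f_obs = f_src √((1−β)/(1+β))
= 82.7 × √(0.23000/1.7700) = 82.7 × 0.36048 = 29.8 THz

f_obs ≈ 29.8 THz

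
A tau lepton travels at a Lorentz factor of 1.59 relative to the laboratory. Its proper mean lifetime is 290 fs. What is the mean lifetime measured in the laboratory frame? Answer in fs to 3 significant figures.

Δt ≈ 461 fs

γ = 1.59 (given)
Time dilation: Δt = γτ₀ = 1.59 × 290 fs = 461 fs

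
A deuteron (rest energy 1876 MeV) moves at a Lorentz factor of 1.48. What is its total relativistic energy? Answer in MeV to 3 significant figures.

E ≈ 2780 MeV

γ = 1.48 (given)
E = γm₀c² = 1.48 × 1876 MeV = 2780 MeV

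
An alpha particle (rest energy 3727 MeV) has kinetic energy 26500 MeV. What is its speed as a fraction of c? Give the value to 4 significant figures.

γ = 1 + K/(m₀c²) = 1 + 26500/3727 = 8.11028
β = √(1 − 1/γ²) = 0.9924

β ≈ 0.9924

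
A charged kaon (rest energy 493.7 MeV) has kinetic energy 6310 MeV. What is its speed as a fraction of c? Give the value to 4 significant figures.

β ≈ 0.9974

γ = 1 + K/(m₀c²) = 1 + 6310/493.7 = 13.7810
β = √(1 − 1/γ²) = 0.9974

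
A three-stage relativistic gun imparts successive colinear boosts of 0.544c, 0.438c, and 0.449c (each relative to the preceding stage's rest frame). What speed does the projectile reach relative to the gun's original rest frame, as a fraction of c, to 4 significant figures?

u ≈ 0.9159c

Compose boost 2: (0.438 + 0.544)/(1 + 0.438×0.544) = 0.9820/1.23827 = 0.793041
Compose boost 3: (0.449 + 0.793041)/(1 + 0.449×0.793041) = 1.24204/1.35608 = 0.9159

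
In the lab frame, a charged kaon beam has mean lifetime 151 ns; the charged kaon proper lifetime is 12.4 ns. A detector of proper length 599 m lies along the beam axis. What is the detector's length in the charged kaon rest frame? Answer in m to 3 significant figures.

L ≈ 49.2 m

Time dilation ⇒ γ = Δt/τ₀ = 151/12.4 = 12.177
Length contraction: L = L₀/γ = 599/12.177 = 49.2 m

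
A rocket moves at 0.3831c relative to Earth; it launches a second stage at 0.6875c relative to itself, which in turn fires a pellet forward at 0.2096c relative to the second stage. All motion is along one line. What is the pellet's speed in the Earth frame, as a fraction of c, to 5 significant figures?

Compose boost 2: (0.6875 + 0.3831)/(1 + 0.6875×0.3831) = 1.0706/1.263381 = 0.8474085
Compose boost 3: (0.2096 + 0.8474085)/(1 + 0.2096×0.8474085) = 1.057008/1.177617 = 0.89758

u ≈ 0.89758c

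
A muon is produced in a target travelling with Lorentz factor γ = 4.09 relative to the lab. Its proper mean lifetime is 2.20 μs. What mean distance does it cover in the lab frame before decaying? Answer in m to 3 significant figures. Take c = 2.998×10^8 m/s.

β = √(1 − 1/γ²) = √(1 − 1/4.09²) = 0.96965
Dilated lifetime: Δt = γτ₀ = 4.09 × 2.20 μs = 8.9980 μs
d = vΔt = 0.96965c × 8.9980 μs = 2.9070×10^8 m/s × 8.9980×10^-6 s = 2620 m

d ≈ 2620 m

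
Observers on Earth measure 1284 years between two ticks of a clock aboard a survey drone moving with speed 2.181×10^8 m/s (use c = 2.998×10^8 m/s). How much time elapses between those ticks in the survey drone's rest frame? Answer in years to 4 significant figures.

τ₀ ≈ 881.0 years

β = v/c = 2.181×10^8 / 2.998×10^8 = 0.727485
γ = 1/√(1 − 0.727485²) = 1.45746
Proper time: τ₀ = Δt/γ = 1284/1.45746 = 881.0 years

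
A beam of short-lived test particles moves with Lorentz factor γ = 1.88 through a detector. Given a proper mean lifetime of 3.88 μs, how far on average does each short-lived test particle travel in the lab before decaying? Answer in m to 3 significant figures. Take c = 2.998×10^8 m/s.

d ≈ 1850 m

β = √(1 − 1/γ²) = √(1 − 1/1.88²) = 0.84680
Dilated lifetime: Δt = γτ₀ = 1.88 × 3.88 μs = 7.2944 μs
d = vΔt = 0.84680c × 7.2944 μs = 2.5387×10^8 m/s × 7.2944×10^-6 s = 1850 m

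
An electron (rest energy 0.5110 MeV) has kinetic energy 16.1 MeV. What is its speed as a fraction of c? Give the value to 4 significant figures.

β ≈ 0.9995

γ = 1 + K/(m₀c²) = 1 + 16.1/0.5110 = 32.5068
β = √(1 − 1/γ²) = 0.9995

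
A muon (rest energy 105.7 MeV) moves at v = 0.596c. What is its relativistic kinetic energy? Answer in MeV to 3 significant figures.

K ≈ 25.9 MeV

γ = 1/√(1 − 0.596²) = 1.2454
K = (γ − 1)m₀c² = (1.2454 − 1) × 105.7 MeV = 0.24535 × 105.7 MeV = 25.9 MeV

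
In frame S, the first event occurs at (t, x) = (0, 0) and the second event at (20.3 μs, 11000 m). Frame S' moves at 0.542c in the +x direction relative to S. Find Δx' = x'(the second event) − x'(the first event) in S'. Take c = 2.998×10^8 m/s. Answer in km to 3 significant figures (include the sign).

Δx' ≈ 9.16 km

γ = 1/√(1 − 0.542²) = 1.1899
Δx' = γ(Δx − vΔt) = 1.1899 × (11000 m − 0.542×(2.998×10^8 m/s)×20.3×10^-6 s)
= 1.1899 × (7701.4 m) = 9.16 km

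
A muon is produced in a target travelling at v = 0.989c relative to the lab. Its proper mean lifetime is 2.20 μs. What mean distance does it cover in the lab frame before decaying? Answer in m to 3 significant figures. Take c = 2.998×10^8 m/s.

d ≈ 4410 m

γ = 1/√(1 − 0.989²) = 6.7606
Dilated lifetime: Δt = γτ₀ = 6.7606 × 2.20 μs = 14.873 μs
d = vΔt = 0.989c × 14.873 μs = 2.9650×10^8 m/s × 1.4873×10^-5 s = 4410 m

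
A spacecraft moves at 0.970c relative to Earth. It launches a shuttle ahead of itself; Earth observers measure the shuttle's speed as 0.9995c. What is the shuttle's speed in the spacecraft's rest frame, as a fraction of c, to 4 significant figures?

u' ≈ 0.9677c

Inverse velocity addition: u' = (u − v)/(1 − uv/c²)
= (0.9995 − 0.970)/(1 − 0.9995×0.970) = 0.02950/0.0304850 = 0.9677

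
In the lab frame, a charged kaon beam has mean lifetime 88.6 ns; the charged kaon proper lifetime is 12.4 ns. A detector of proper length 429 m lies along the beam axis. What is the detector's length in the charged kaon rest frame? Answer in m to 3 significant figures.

Time dilation ⇒ γ = Δt/τ₀ = 88.6/12.4 = 7.1452
Length contraction: L = L₀/γ = 429/7.1452 = 60.0 m

L ≈ 60.0 m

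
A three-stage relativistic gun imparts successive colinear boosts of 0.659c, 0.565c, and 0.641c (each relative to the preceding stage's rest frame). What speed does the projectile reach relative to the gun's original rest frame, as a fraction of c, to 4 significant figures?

u ≈ 0.9753c

Compose boost 2: (0.565 + 0.659)/(1 + 0.565×0.659) = 1.224/1.37234 = 0.891911
Compose boost 3: (0.641 + 0.891911)/(1 + 0.641×0.891911) = 1.53291/1.57171 = 0.9753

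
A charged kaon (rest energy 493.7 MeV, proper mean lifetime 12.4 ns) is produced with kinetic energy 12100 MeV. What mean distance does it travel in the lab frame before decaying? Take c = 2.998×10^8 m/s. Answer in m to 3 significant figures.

γ = 1 + K/(m₀c²) = 1 + 12100/493.7 = 25.509
β = √(1 − 1/γ²) = 0.99923
Dilated lifetime: γτ₀ = 25.509 × 12.4 ns = 316.31 ns
d = βc·γτ₀ = 0.99923 × (2.998×10^8 m/s) × 3.1631×10^-7 s = 94.8 m

d ≈ 94.8 m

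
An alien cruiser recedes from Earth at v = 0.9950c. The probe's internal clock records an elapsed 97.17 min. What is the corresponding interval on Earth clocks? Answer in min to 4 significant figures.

γ = 1/√(1 − 0.9950²) = 10.0125
Time dilation: Δt = γτ₀ = 10.0125 × 97.17 min = 972.9 min

Δt ≈ 972.9 min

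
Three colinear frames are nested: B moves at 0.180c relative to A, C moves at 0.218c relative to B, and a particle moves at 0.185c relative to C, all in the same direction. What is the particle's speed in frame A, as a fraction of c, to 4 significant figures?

u ≈ 0.5304c

Compose boost 2: (0.218 + 0.180)/(1 + 0.218×0.180) = 0.3980/1.03924 = 0.382972
Compose boost 3: (0.185 + 0.382972)/(1 + 0.185×0.382972) = 0.567972/1.07085 = 0.5304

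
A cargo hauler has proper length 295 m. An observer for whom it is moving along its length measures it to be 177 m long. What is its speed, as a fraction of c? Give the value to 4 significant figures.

β ≈ 0.8000

γ = L₀/L = 295/177 = 1.66667
β = √(1 − 1/γ²) = 0.8000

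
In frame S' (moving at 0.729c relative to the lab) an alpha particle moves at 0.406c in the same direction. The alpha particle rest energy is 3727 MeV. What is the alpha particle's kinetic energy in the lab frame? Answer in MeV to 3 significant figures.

K ≈ 3990 MeV

u_lab = (0.406 + 0.729)/(1 + 0.406×0.729) = 0.875789
γ = 1/√(1 − 0.875789²) = 2.0717
K = (γ − 1)m₀c² = (2.0717 − 1) × 3727 = 1.0717 × 3727 = 3990 MeV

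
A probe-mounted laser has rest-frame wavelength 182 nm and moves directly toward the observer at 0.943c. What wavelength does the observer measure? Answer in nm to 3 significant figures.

λ_obs ≈ 31.2 nm

Relativistic Doppler: λ_obs = λ_src √((1−β)/(1+β))
= 182 × √(0.057000/1.9430) = 182 × 0.17128 = 31.2 nm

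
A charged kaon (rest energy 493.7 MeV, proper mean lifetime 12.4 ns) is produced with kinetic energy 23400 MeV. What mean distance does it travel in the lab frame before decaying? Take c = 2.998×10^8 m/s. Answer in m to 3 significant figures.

d ≈ 180 m

γ = 1 + K/(m₀c²) = 1 + 23400/493.7 = 48.397
β = √(1 − 1/γ²) = 0.99979
Dilated lifetime: γτ₀ = 48.397 × 12.4 ns = 600.13 ns
d = βc·γτ₀ = 0.99979 × (2.998×10^8 m/s) × 6.0013×10^-7 s = 180 m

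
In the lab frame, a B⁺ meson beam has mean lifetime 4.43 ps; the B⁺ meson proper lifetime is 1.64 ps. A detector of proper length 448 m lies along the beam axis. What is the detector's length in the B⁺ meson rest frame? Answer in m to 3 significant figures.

L ≈ 166 m

Time dilation ⇒ γ = Δt/τ₀ = 4.43/1.64 = 2.7012
Length contraction: L = L₀/γ = 448/2.7012 = 166 m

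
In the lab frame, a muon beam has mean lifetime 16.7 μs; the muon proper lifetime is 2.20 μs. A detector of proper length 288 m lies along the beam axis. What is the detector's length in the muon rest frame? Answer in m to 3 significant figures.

L ≈ 37.9 m

Time dilation ⇒ γ = Δt/τ₀ = 16.7/2.20 = 7.5909
Length contraction: L = L₀/γ = 288/7.5909 = 37.9 m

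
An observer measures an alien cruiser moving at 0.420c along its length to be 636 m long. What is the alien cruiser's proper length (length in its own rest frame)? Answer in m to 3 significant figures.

L₀ ≈ 701 m

γ = 1/√(1 − 0.420²) = 1.1019
L₀ = γL = 1.1019 × 636 = 701 m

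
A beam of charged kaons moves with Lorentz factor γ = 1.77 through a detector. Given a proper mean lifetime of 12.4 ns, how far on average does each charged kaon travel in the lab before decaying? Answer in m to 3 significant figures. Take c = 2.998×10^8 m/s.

d ≈ 5.43 m

β = √(1 − 1/γ²) = √(1 − 1/1.77²) = 0.82511
Dilated lifetime: Δt = γτ₀ = 1.77 × 12.4 ns = 21.948 ns
d = vΔt = 0.82511c × 21.948 ns = 2.4737×10^8 m/s × 2.1948×10^-8 s = 5.43 m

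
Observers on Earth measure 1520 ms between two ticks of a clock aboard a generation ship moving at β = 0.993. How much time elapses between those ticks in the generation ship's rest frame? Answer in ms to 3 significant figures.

τ₀ ≈ 180 ms

γ = 1/√(1 − 0.993²) = 8.4664
Proper time: τ₀ = Δt/γ = 1520/8.4664 = 180 ms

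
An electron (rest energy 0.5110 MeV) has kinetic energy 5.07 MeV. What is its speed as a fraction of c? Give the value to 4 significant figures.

β ≈ 0.9958

γ = 1 + K/(m₀c²) = 1 + 5.07/0.5110 = 10.9217
β = √(1 − 1/γ²) = 0.9958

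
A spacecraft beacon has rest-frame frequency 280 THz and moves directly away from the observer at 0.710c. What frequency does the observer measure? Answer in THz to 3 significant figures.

f_obs ≈ 115 THz

Relativistic Doppler: f_obs = f_src √((1−β)/(1+β))
= 280 × √(0.29000/1.7100) = 280 × 0.41181 = 115 THz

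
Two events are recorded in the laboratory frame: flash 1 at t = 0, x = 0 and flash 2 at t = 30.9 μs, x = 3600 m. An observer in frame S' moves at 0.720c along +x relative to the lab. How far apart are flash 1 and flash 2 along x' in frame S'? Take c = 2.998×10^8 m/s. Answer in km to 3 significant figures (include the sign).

Δx' ≈ -4.42 km

γ = 1/√(1 − 0.720²) = 1.4410
Δx' = γ(Δx − vΔt) = 1.4410 × (3600 m − 0.720×(2.998×10^8 m/s)×30.9×10^-6 s)
= 1.4410 × (-3070.0 m) = -4.42 km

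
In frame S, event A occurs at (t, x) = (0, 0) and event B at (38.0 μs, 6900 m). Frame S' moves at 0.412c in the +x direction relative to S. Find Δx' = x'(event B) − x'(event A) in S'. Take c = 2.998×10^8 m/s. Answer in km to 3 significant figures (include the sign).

Δx' ≈ 2.42 km

γ = 1/√(1 − 0.412²) = 1.0975
Δx' = γ(Δx − vΔt) = 1.0975 × (6900 m − 0.412×(2.998×10^8 m/s)×38.0×10^-6 s)
= 1.0975 × (2206.3 m) = 2.42 km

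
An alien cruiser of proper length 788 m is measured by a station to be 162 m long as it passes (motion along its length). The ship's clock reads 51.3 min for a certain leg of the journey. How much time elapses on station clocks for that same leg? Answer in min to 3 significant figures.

Length contraction ⇒ γ = L₀/L = 788/162 = 4.8642
Time dilation: Δt = γτ₀ = 4.8642 × 51.3 min = 250 min

Δt ≈ 250 min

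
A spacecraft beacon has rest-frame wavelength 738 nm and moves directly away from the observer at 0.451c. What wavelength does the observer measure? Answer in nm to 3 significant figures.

λ_obs ≈ 1200 nm

Relativistic Doppler: λ_obs = λ_src √((1+β)/(1−β))
= 738 × √(1.4510/0.54900) = 738 × 1.6257 = 1200 nm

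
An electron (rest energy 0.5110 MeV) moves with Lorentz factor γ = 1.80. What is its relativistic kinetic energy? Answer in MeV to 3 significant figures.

K ≈ 0.409 MeV

γ = 1.80 (given)
K = (γ − 1)m₀c² = (1.80 − 1) × 0.5110 MeV = 0.80000 × 0.5110 MeV = 0.409 MeV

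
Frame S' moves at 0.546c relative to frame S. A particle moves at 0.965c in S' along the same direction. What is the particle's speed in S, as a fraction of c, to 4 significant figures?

u ≈ 0.9896c

Relativistic velocity addition: u = (u' + v)/(1 + u'v/c²)
= (0.965 + 0.546)/(1 + 0.965×0.546) = 1.511/1.52689 = 0.9896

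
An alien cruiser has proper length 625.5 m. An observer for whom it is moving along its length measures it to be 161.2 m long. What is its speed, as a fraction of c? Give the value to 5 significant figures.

β ≈ 0.96622

γ = L₀/L = 625.5/161.2 = 3.880273
β = √(1 − 1/γ²) = 0.96622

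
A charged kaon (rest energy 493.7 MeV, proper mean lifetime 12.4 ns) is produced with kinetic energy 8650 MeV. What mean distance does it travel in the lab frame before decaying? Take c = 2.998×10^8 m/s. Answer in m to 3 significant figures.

γ = 1 + K/(m₀c²) = 1 + 8650/493.7 = 18.521
β = √(1 − 1/γ²) = 0.99854
Dilated lifetime: γτ₀ = 18.521 × 12.4 ns = 229.66 ns
d = βc·γτ₀ = 0.99854 × (2.998×10^8 m/s) × 2.2966×10^-7 s = 68.8 m

d ≈ 68.8 m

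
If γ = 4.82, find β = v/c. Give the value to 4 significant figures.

β = √(1 − 1/γ²) = √(1 − 1/4.82²) = √(0.956957) = 0.9782

β ≈ 0.9782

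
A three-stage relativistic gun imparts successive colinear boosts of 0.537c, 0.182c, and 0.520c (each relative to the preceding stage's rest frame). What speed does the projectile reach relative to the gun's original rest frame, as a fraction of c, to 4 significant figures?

u ≈ 0.8765c

Compose boost 2: (0.182 + 0.537)/(1 + 0.182×0.537) = 0.7190/1.09773 = 0.654986
Compose boost 3: (0.520 + 0.654986)/(1 + 0.520×0.654986) = 1.17499/1.34059 = 0.8765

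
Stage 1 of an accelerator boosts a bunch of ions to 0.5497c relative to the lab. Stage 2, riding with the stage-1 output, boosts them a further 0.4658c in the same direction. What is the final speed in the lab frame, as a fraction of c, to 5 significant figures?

Compose boost 2: (0.4658 + 0.5497)/(1 + 0.4658×0.5497) = 1.0155/1.256050 = 0.80849

u ≈ 0.80849c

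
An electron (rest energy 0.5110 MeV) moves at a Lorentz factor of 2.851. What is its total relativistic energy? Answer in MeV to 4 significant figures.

γ = 2.851 (given)
E = γm₀c² = 2.851 × 0.5110 MeV = 1.457 MeV

E ≈ 1.457 MeV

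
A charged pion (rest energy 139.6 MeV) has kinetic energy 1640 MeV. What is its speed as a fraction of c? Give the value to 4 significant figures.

β ≈ 0.9969

γ = 1 + K/(m₀c²) = 1 + 1640/139.6 = 12.7479
β = √(1 − 1/γ²) = 0.9969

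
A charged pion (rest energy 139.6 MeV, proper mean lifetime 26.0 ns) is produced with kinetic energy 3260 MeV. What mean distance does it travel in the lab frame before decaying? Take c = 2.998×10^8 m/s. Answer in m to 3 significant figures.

γ = 1 + K/(m₀c²) = 1 + 3260/139.6 = 24.352
β = √(1 − 1/γ²) = 0.99916
Dilated lifetime: γτ₀ = 24.352 × 26.0 ns = 633.16 ns
d = βc·γτ₀ = 0.99916 × (2.998×10^8 m/s) × 6.3316×10^-7 s = 190 m

d ≈ 190 m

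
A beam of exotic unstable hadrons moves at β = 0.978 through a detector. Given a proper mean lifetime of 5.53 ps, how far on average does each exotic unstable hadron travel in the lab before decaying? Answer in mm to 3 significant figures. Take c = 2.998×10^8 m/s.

γ = 1/√(1 − 0.978²) = 4.7938
Dilated lifetime: Δt = γτ₀ = 4.7938 × 5.53 ps = 26.509 ps
d = vΔt = 0.978c × 26.509 ps = 2.9320×10^8 m/s × 2.6509×10^-11 s = 7.77 mm

d ≈ 7.77 mm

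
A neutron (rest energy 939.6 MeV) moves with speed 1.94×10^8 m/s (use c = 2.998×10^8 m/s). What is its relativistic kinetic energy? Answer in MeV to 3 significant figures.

β = v/c = 1.94×10^8 / 2.998×10^8 = 0.64710
γ = 1/√(1 − 0.64710²) = 1.3116
K = (γ − 1)m₀c² = (1.3116 − 1) × 939.6 MeV = 0.31164 × 939.6 MeV = 293 MeV

K ≈ 293 MeV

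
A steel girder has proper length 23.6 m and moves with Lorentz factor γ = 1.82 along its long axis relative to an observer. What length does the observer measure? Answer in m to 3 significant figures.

γ = 1.82 (given)
Length contraction: L = L₀/γ = 23.6/1.82 = 13.0 m

L ≈ 13.0 m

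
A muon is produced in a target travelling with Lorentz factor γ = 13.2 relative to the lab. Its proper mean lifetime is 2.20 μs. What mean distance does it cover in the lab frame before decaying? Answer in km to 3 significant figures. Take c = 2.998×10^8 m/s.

β = √(1 − 1/γ²) = √(1 − 1/13.2²) = 0.99713
Dilated lifetime: Δt = γτ₀ = 13.2 × 2.20 μs = 29.040 μs
d = vΔt = 0.99713c × 29.040 μs = 2.9894×10^8 m/s × 2.9040×10^-5 s = 8.68 km

d ≈ 8.68 km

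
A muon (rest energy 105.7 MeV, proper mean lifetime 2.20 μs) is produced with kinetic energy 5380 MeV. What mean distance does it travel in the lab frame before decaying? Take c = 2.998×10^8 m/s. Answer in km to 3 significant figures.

γ = 1 + K/(m₀c²) = 1 + 5380/105.7 = 51.899
β = √(1 − 1/γ²) = 0.99981
Dilated lifetime: γτ₀ = 51.899 × 2.20 μs = 114.18 μs
d = βc·γτ₀ = 0.99981 × (2.998×10^8 m/s) × 0.00011418 s = 34.2 km

d ≈ 34.2 km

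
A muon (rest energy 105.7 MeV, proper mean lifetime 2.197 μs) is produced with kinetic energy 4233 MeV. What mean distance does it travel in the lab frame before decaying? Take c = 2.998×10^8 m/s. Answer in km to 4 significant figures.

γ = 1 + K/(m₀c²) = 1 + 4233/105.7 = 41.0473
β = √(1 − 1/γ²) = 0.999703
Dilated lifetime: γτ₀ = 41.0473 × 2.197 μs = 90.1809 μs
d = βc·γτ₀ = 0.999703 × (2.998×10^8 m/s) × 9.01809×10^-5 s = 27.03 km

d ≈ 27.03 km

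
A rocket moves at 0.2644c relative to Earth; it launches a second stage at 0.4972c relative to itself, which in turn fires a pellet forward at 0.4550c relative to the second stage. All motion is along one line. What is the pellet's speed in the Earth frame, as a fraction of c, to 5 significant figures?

u ≈ 0.86362c

Compose boost 2: (0.4972 + 0.2644)/(1 + 0.4972×0.2644) = 0.76160/1.131460 = 0.6731128
Compose boost 3: (0.4550 + 0.6731128)/(1 + 0.4550×0.6731128) = 1.128113/1.306266 = 0.86362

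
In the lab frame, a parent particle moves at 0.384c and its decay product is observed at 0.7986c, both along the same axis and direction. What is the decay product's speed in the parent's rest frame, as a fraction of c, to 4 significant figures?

Inverse velocity addition: u' = (u − v)/(1 − uv/c²)
= (0.7986 − 0.384)/(1 − 0.7986×0.384) = 0.4146/0.693338 = 0.5980

u' ≈ 0.5980c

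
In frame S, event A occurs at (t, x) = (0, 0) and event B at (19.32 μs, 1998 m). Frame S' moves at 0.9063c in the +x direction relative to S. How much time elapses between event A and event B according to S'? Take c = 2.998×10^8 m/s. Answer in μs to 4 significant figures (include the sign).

γ = 1/√(1 − 0.9063²) = 2.36611
Δt' = γ(Δt − vΔx/c²) = 2.36611 × (19.32 μs − 0.9063×1998 m / (2.998×10^8 m/s))
= 2.36611 × (13.2800 μs) = 31.42 μs

Δt' ≈ 31.42 μs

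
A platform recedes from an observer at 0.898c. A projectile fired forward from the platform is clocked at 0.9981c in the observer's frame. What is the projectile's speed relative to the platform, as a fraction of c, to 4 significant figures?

u' ≈ 0.9652c

Inverse velocity addition: u' = (u − v)/(1 − uv/c²)
= (0.9981 − 0.898)/(1 − 0.9981×0.898) = 0.1001/0.103706 = 0.9652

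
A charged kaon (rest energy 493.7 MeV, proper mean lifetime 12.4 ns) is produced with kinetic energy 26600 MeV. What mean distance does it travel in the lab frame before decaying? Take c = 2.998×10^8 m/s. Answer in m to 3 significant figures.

d ≈ 204 m

γ = 1 + K/(m₀c²) = 1 + 26600/493.7 = 54.879
β = √(1 − 1/γ²) = 0.99983
Dilated lifetime: γτ₀ = 54.879 × 12.4 ns = 680.50 ns
d = βc·γτ₀ = 0.99983 × (2.998×10^8 m/s) × 6.8050×10^-7 s = 204 m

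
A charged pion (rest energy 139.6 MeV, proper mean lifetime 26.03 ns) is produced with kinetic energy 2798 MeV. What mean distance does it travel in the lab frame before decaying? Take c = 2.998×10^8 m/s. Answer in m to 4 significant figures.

d ≈ 164.0 m

γ = 1 + K/(m₀c²) = 1 + 2798/139.6 = 21.0430
β = √(1 − 1/γ²) = 0.998870
Dilated lifetime: γτ₀ = 21.0430 × 26.03 ns = 547.749 ns
d = βc·γτ₀ = 0.998870 × (2.998×10^8 m/s) × 5.47749×10^-7 s = 164.0 m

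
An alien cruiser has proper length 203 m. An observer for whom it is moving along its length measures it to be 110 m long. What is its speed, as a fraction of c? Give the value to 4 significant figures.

β ≈ 0.8405

γ = L₀/L = 203/110 = 1.84545
β = √(1 − 1/γ²) = 0.8405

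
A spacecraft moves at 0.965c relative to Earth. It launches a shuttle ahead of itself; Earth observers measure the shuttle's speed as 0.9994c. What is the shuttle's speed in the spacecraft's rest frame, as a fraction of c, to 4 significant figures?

u' ≈ 0.9669c

Inverse velocity addition: u' = (u − v)/(1 − uv/c²)
= (0.9994 − 0.965)/(1 − 0.9994×0.965) = 0.03440/0.0355790 = 0.9669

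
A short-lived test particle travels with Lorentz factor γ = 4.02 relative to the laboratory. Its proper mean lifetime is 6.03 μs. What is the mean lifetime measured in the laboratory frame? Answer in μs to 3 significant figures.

γ = 4.02 (given)
Time dilation: Δt = γτ₀ = 4.02 × 6.03 μs = 24.2 μs

Δt ≈ 24.2 μs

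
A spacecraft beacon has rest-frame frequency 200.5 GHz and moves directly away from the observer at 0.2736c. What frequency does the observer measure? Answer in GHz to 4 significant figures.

f_obs ≈ 151.4 GHz

Relativistic Doppler: f_obs = f_src √((1−β)/(1+β))
= 200.5 × √(0.726400/1.27360) = 200.5 × 0.755216 = 151.4 GHz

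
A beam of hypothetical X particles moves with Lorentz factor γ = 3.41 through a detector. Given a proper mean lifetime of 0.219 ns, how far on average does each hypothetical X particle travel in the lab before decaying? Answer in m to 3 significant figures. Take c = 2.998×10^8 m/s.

d ≈ 0.214 m

β = √(1 − 1/γ²) = √(1 − 1/3.41²) = 0.95603
Dilated lifetime: Δt = γτ₀ = 3.41 × 0.219 ns = 0.74679 ns
d = vΔt = 0.95603c × 0.74679 ns = 2.8662×10^8 m/s × 7.4679×10^-10 s = 0.214 m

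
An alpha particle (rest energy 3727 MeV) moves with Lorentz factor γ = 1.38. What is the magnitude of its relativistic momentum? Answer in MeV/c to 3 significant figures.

p ≈ 3540 MeV/c

β = √(1 − 1/γ²) = √(1 − 1/1.38²) = 0.68913
p = γβm₀c = 1.38 × 0.68913 × 3727 MeV/c = 3540 MeV/c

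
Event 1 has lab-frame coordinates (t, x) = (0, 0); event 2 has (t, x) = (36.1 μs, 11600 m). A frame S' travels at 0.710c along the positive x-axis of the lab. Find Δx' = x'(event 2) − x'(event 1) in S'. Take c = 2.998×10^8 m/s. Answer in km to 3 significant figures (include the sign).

Δx' ≈ 5.56 km

γ = 1/√(1 − 0.710²) = 1.4200
Δx' = γ(Δx − vΔt) = 1.4200 × (11600 m − 0.710×(2.998×10^8 m/s)×36.1×10^-6 s)
= 1.4200 × (3915.8 m) = 5.56 km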